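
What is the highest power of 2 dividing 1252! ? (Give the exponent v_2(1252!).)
v_2(1252!) = 1247

Legendre's formula: v_p(n!) = Σ_{k ≥ 1} ⌊n / p^k⌋. For p = 2, n = 1252, the terms are:
  ⌊1252/2^1⌋ = ⌊1252/2⌋ = 626
  ⌊1252/2^2⌋ = ⌊1252/4⌋ = 313
  ⌊1252/2^3⌋ = ⌊1252/8⌋ = 156
  ⌊1252/2^4⌋ = ⌊1252/16⌋ = 78
  ⌊1252/2^5⌋ = ⌊1252/32⌋ = 39
  ⌊1252/2^6⌋ = ⌊1252/64⌋ = 19
  ⌊1252/2^7⌋ = ⌊1252/128⌋ = 9
  ⌊1252/2^8⌋ = ⌊1252/256⌋ = 4
  ⌊1252/2^9⌋ = ⌊1252/512⌋ = 2
  ⌊1252/2^10⌋ = ⌊1252/1024⌋ = 1
(the next term ⌊1252/2^11⌋ = 0, terminating the sum). Summing: v_2(1252!) = 626 + 313 + 156 + 78 + 39 + 19 + 9 + 4 + 2 + 1 = 1247.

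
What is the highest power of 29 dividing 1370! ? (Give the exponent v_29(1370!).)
v_29(1370!) = 48

Legendre's formula: v_p(n!) = Σ_{k ≥ 1} ⌊n / p^k⌋. For p = 29, n = 1370, the terms are:
  ⌊1370/29^1⌋ = ⌊1370/29⌋ = 47
  ⌊1370/29^2⌋ = ⌊1370/841⌋ = 1
(the next term ⌊1370/29^3⌋ = 0, terminating the sum). Summing: v_29(1370!) = 47 + 1 = 48.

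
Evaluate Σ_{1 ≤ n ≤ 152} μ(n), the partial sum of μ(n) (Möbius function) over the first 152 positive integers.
Σ_{n ≤ 152} μ(n) = -1

Compute μ(n) for each 1 ≤ n ≤ 152: μ(1) = 1, μ(2) = -1, μ(3) = -1, μ(4) = 0, μ(5) = -1, μ(6) = 1, μ(7) = -1, μ(8) = 0, μ(9) = 0, μ(10) = 1, μ(11) = -1, μ(12) = 0, μ(13) = -1, μ(14) = 1, μ(15) = 1, μ(16) = 0, μ(17) = -1, μ(18) = 0, μ(19) = -1, μ(20) = 0, μ(21) = 1, μ(22) = 1, μ(23) = -1, μ(24) = 0, μ(25) = 0, μ(26) = 1, μ(27) = 0, μ(28) = 0, μ(29) = -1, μ(30) = -1, μ(31) = -1, μ(32) = 0, μ(33) = 1, μ(34) = 1, μ(35) = 1, μ(36) = 0, μ(37) = -1, μ(38) = 1, μ(39) = 1, μ(40) = 0, μ(41) = -1, μ(42) = -1, μ(43) = -1, μ(44) = 0, μ(45) = 0, μ(46) = 1, μ(47) = -1, μ(48) = 0, μ(49) = 0, μ(50) = 0, μ(51) = 1, μ(52) = 0, μ(53) = -1, μ(54) = 0, μ(55) = 1, μ(56) = 0, μ(57) = 1, μ(58) = 1, μ(59) = -1, μ(60) = 0, μ(61) = -1, μ(62) = 1, μ(63) = 0, μ(64) = 0, μ(65) = 1, μ(66) = -1, μ(67) = -1, μ(68) = 0, μ(69) = 1, μ(70) = -1, μ(71) = -1, μ(72) = 0, μ(73) = -1, μ(74) = 1, μ(75) = 0, μ(76) = 0, μ(77) = 1, μ(78) = -1, μ(79) = -1, μ(80) = 0, μ(81) = 0, μ(82) = 1, μ(83) = -1, μ(84) = 0, μ(85) = 1, μ(86) = 1, μ(87) = 1, μ(88) = 0, μ(89) = -1, μ(90) = 0, μ(91) = 1, μ(92) = 0, μ(93) = 1, μ(94) = 1, μ(95) = 1, μ(96) = 0, μ(97) = -1, μ(98) = 0, μ(99) = 0, μ(100) = 0, μ(101) = -1, μ(102) = -1, μ(103) = -1, μ(104) = 0, μ(105) = -1, μ(106) = 1, μ(107) = -1, μ(108) = 0, μ(109) = -1, μ(110) = -1, μ(111) = 1, μ(112) = 0, μ(113) = -1, μ(114) = -1, μ(115) = 1, μ(116) = 0, μ(117) = 0, μ(118) = 1, μ(119) = 1, μ(120) = 0, μ(121) = 0, μ(122) = 1, μ(123) = 1, μ(124) = 0, μ(125) = 0, μ(126) = 0, μ(127) = -1, μ(128) = 0, μ(129) = 1, μ(130) = -1, μ(131) = -1, μ(132) = 0, μ(133) = 1, μ(134) = 1, μ(135) = 0, μ(136) = 0, μ(137) = -1, μ(138) = -1, μ(139) = -1, μ(140) = 0, μ(141) = 1, μ(142) = 1, μ(143) = 1, μ(144) = 0, μ(145) = 1, μ(146) = 1, μ(147) = 0, μ(148) = 0, μ(149) = -1, μ(150) = 0, μ(151) = -1, μ(152) = 0. Summing all 152 values: -1. (Mertens function M(x) = Σ_{n ≤ x} μ(n); on average M(x) should be small (PNT ⟺ M(x) = o(x)).)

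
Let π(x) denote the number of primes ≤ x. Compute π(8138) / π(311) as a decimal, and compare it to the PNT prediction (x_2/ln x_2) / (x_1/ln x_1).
π(8138)/π(311) = 1022/64 ≈ 15.9688;  PNT prediction ≈ 16.6803.

π(311) = 64 and π(8138) = 1022, so π(8138)/π(311) ≈ 15.9688. The PNT-predicted ratio is (8138/ln(8138)) / (311/ln(311)) ≈ 16.6803. The two agree to within a few percent, as expected.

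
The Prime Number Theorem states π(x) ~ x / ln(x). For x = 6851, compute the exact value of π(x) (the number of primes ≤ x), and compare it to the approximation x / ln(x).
π(6851) = 881;  x/ln(x) ≈ 775.69;  relative error ≈ 11.95%.

Directly count primes up to 6851: π(6851) = 881. The PNT approximation gives 6851/ln(6851) ≈ 6851/8.83215 ≈ 775.69. Relative error (π(x) − x/ln(x)) / π(x) ≈ 11.95%; the approximation is known to undercount slightly (Li(x) is a better estimate).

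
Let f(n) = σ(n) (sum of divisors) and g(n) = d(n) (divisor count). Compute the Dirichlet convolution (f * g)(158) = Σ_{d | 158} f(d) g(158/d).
(σ * d)(158) = 410

Divisors of 158: [1, 2, 79, 158]. For each d | 158:
  d = 1: σ(1) · d(158/1) = 1 · 4 = 4
  d = 2: σ(2) · d(158/2) = 3 · 2 = 6
  d = 79: σ(79) · d(158/79) = 80 · 2 = 160
  d = 158: σ(158) · d(158/158) = 240 · 1 = 240
Summing: (σ * d)(158) = 4 + 6 + 160 + 240 = 410.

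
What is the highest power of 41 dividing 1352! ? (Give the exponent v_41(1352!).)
v_41(1352!) = 32

Legendre's formula: v_p(n!) = Σ_{k ≥ 1} ⌊n / p^k⌋. For p = 41, n = 1352, the terms are:
  ⌊1352/41^1⌋ = ⌊1352/41⌋ = 32
(the next term ⌊1352/41^2⌋ = 0, terminating the sum). Summing: v_41(1352!) = 32 = 32.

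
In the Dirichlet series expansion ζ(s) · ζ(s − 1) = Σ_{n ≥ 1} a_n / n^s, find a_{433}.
σ(433) = 434

In the product (Σ m^0/m^s)(Σ k / k^s) = Σ (Σ_{d | n} d) / n^s, the coefficient of 1/n^s is σ(n) = Σ_{d | n} d. For n = 433, divisors are [1, 433]; summing: σ(433) = 434.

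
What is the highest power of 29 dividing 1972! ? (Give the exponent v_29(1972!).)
v_29(1972!) = 70

Legendre's formula: v_p(n!) = Σ_{k ≥ 1} ⌊n / p^k⌋. For p = 29, n = 1972, the terms are:
  ⌊1972/29^1⌋ = ⌊1972/29⌋ = 68
  ⌊1972/29^2⌋ = ⌊1972/841⌋ = 2
(the next term ⌊1972/29^3⌋ = 0, terminating the sum). Summing: v_29(1972!) = 68 + 2 = 70.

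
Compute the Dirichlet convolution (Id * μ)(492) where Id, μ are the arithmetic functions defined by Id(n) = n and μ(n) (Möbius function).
(Id * μ)(492) = 160

Divisors of 492: [1, 2, 3, 4, 6, 12, 41, 82, 123, 164, 246, 492]. For each d | 492:
  d = 1: Id(1) · μ(492/1) = 1 · 0 = 0
  d = 2: Id(2) · μ(492/2) = 2 · -1 = -2
  d = 3: Id(3) · μ(492/3) = 3 · 0 = 0
  d = 4: Id(4) · μ(492/4) = 4 · 1 = 4
  d = 6: Id(6) · μ(492/6) = 6 · 1 = 6
  d = 12: Id(12) · μ(492/12) = 12 · -1 = -12
  d = 41: Id(41) · μ(492/41) = 41 · 0 = 0
  d = 82: Id(82) · μ(492/82) = 82 · 1 = 82
  d = 123: Id(123) · μ(492/123) = 123 · 0 = 0
  d = 164: Id(164) · μ(492/164) = 164 · -1 = -164
  d = 246: Id(246) · μ(492/246) = 246 · -1 = -246
  d = 492: Id(492) · μ(492/492) = 492 · 1 = 492
Summing: (Id * μ)(492) = 0 + -2 + 0 + 4 + 6 + -12 + 0 + 82 + 0 + -164 + -246 + 492 = 160.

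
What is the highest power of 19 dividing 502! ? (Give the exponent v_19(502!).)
v_19(502!) = 27

Legendre's formula: v_p(n!) = Σ_{k ≥ 1} ⌊n / p^k⌋. For p = 19, n = 502, the terms are:
  ⌊502/19^1⌋ = ⌊502/19⌋ = 26
  ⌊502/19^2⌋ = ⌊502/361⌋ = 1
(the next term ⌊502/19^3⌋ = 0, terminating the sum). Summing: v_19(502!) = 26 + 1 = 27.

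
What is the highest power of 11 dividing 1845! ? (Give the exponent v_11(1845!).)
v_11(1845!) = 183

Legendre's formula: v_p(n!) = Σ_{k ≥ 1} ⌊n / p^k⌋. For p = 11, n = 1845, the terms are:
  ⌊1845/11^1⌋ = ⌊1845/11⌋ = 167
  ⌊1845/11^2⌋ = ⌊1845/121⌋ = 15
  ⌊1845/11^3⌋ = ⌊1845/1331⌋ = 1
(the next term ⌊1845/11^4⌋ = 0, terminating the sum). Summing: v_11(1845!) = 167 + 15 + 1 = 183.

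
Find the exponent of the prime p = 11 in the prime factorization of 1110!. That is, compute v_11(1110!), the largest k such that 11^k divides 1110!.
v_11(1110!) = 109

Legendre's formula: v_p(n!) = Σ_{k ≥ 1} ⌊n / p^k⌋. For p = 11, n = 1110, the terms are:
  ⌊1110/11^1⌋ = ⌊1110/11⌋ = 100
  ⌊1110/11^2⌋ = ⌊1110/121⌋ = 9
(the next term ⌊1110/11^3⌋ = 0, terminating the sum). Summing: v_11(1110!) = 100 + 9 = 109.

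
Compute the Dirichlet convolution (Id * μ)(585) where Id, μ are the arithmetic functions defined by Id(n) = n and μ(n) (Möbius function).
(Id * μ)(585) = 288

Divisors of 585: [1, 3, 5, 9, 13, 15, 39, 45, 65, 117, 195, 585]. For each d | 585:
  d = 1: Id(1) · μ(585/1) = 1 · 0 = 0
  d = 3: Id(3) · μ(585/3) = 3 · -1 = -3
  d = 5: Id(5) · μ(585/5) = 5 · 0 = 0
  d = 9: Id(9) · μ(585/9) = 9 · 1 = 9
  d = 13: Id(13) · μ(585/13) = 13 · 0 = 0
  d = 15: Id(15) · μ(585/15) = 15 · 1 = 15
  d = 39: Id(39) · μ(585/39) = 39 · 1 = 39
  d = 45: Id(45) · μ(585/45) = 45 · -1 = -45
  d = 65: Id(65) · μ(585/65) = 65 · 0 = 0
  d = 117: Id(117) · μ(585/117) = 117 · -1 = -117
  d = 195: Id(195) · μ(585/195) = 195 · -1 = -195
  d = 585: Id(585) · μ(585/585) = 585 · 1 = 585
Summing: (Id * μ)(585) = 0 + -3 + 0 + 9 + 0 + 15 + 39 + -45 + 0 + -117 + -195 + 585 = 288.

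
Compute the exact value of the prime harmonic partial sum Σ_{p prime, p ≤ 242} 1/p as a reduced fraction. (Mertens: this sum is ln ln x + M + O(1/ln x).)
Σ 1/p = 506873196134241441348690763593294873492730445394823722837469097176314709804649267964680634478659521/256041159035492609053110100510385311995538591998443060216114576417920917800321526504084465112487730

π(242) = 53, so the primes ≤ 242 are [2, 3, 5, 7, 11, 13, 17, 19, 23, 29, 31, 37, 41, 43, 47, 53, 59, 61, 67, 71, 73, 79, 83, 89, 97, 101, 103, 107, 109, 113, 127, 131, 137, 139, 149, 151, 157, 163, 167, 173, 179, 181, 191, 193, 197, 199, 211, 223, 227, 229, 233, 239, 241]. Summing 1/p over these primes: 506873196134241441348690763593294873492730445394823722837469097176314709804649267964680634478659521/256041159035492609053110100510385311995538591998443060216114576417920917800321526504084465112487730 ≈ 1.9797. Mertens estimate ln ln(242) + 0.2615 ≈ 1.9642.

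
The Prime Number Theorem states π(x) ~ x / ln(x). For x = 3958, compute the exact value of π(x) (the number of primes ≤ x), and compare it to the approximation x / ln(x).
π(3958) = 548;  x/ln(x) ≈ 477.82;  relative error ≈ 12.81%.

Directly count primes up to 3958: π(3958) = 548. The PNT approximation gives 3958/ln(3958) ≈ 3958/8.28349 ≈ 477.82. Relative error (π(x) − x/ln(x)) / π(x) ≈ 12.81%; the approximation is known to undercount slightly (Li(x) is a better estimate).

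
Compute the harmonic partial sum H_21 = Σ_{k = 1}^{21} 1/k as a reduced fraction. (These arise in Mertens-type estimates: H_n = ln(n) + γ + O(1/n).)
H_21 = 18858053/5173168

Direct summation: H_21 = 1 + 1/2 + ... + 1/21. The least common denominator is lcm(1, ..., 21) = 232792560; over this denominator the numerator is 232792560 + 116396280 + 77597520 + 58198140 + 46558512 + 38798760 + 33256080 + 29099070 + 25865840 + 23279256 + 21162960 + 19399380 + 17907120 + 16628040 + 15519504 + 14549535 + 13693680 + 12932920 + 12252240 + 11639628 + 11085360 = 848612385, so H_21 = 848612385/232792560; reducing by gcd(848612385, 232792560) = 45 gives 18858053/5173168 ≈ 3.64536. (The PNT-adjacent estimate ln(21) + γ ≈ 3.62174 matches within O(1/n).)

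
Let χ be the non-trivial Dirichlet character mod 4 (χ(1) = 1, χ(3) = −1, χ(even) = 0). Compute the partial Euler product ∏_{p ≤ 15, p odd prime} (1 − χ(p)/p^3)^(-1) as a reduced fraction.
∏ = 17910767875/18484721664

The odd primes p ≤ 15 are [3, 5, 7, 11, 13]. For each, χ(p) = 1 if p ≡ 1 mod 4, χ(p) = −1 if p ≡ 3 mod 4. Taking (1 − χ(p)/p^3)^(-1) = p^3/(p^3 − χ(p)): (1 − (-1)/3^3)^(-1) · (1 − (1)/5^3)^(-1) · (1 − (-1)/7^3)^(-1) · (1 − (-1)/11^3)^(-1) · (1 − (1)/13^3)^(-1) = 17910767875/18484721664.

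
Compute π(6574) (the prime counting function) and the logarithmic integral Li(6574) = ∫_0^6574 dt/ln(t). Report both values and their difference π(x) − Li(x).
π(6574) = 850;  Li(6574) ≈ 866.05;  π(x) − Li(x) ≈ -16.05.

Direct count of primes ≤ 6574 gives π(6574) = 850. Numerical evaluation of the logarithmic integral gives Li(6574) ≈ 866.05. The difference π(x) − Li(x) ≈ -16.05 is typically negative for small/moderate x (Li(x) overestimates), though Littlewood's theorem shows this sign changes infinitely often.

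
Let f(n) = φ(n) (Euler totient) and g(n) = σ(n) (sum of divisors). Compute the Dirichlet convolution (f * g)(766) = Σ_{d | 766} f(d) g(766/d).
(φ * σ)(766) = 3064

Divisors of 766: [1, 2, 383, 766]. For each d | 766:
  d = 1: φ(1) · σ(766/1) = 1 · 1152 = 1152
  d = 2: φ(2) · σ(766/2) = 1 · 384 = 384
  d = 383: φ(383) · σ(766/383) = 382 · 3 = 1146
  d = 766: φ(766) · σ(766/766) = 382 · 1 = 382
Summing: (φ * σ)(766) = 1152 + 384 + 1146 + 382 = 3064.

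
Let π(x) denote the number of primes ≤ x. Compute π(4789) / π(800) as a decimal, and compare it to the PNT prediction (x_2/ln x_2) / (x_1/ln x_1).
π(4789)/π(800) = 644/139 ≈ 4.6331;  PNT prediction ≈ 4.7221.

π(800) = 139 and π(4789) = 644, so π(4789)/π(800) ≈ 4.6331. The PNT-predicted ratio is (4789/ln(4789)) / (800/ln(800)) ≈ 4.7221. The two agree to within a few percent, as expected.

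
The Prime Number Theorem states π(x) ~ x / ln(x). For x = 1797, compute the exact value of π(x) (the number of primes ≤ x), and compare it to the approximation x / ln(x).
π(1797) = 278;  x/ln(x) ≈ 239.80;  relative error ≈ 13.74%.

Directly count primes up to 1797: π(1797) = 278. The PNT approximation gives 1797/ln(1797) ≈ 1797/7.49387 ≈ 239.80. Relative error (π(x) − x/ln(x)) / π(x) ≈ 13.74%; the approximation is known to undercount slightly (Li(x) is a better estimate).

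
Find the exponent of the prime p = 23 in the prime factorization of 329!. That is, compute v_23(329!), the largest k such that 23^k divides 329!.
v_23(329!) = 14

Legendre's formula: v_p(n!) = Σ_{k ≥ 1} ⌊n / p^k⌋. For p = 23, n = 329, the terms are:
  ⌊329/23^1⌋ = ⌊329/23⌋ = 14
(the next term ⌊329/23^2⌋ = 0, terminating the sum). Summing: v_23(329!) = 14 = 14.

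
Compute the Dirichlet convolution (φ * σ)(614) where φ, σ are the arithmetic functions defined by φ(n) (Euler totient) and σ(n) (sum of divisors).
(φ * σ)(614) = 2456

Divisors of 614: [1, 2, 307, 614]. For each d | 614:
  d = 1: φ(1) · σ(614/1) = 1 · 924 = 924
  d = 2: φ(2) · σ(614/2) = 1 · 308 = 308
  d = 307: φ(307) · σ(614/307) = 306 · 3 = 918
  d = 614: φ(614) · σ(614/614) = 306 · 1 = 306
Summing: (φ * σ)(614) = 924 + 308 + 918 + 306 = 2456.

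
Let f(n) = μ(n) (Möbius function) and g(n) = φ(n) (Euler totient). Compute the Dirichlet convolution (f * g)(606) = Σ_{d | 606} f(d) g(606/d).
(μ * φ)(606) = 0

Divisors of 606: [1, 2, 3, 6, 101, 202, 303, 606]. For each d | 606:
  d = 1: μ(1) · φ(606/1) = 1 · 200 = 200
  d = 2: μ(2) · φ(606/2) = -1 · 200 = -200
  d = 3: μ(3) · φ(606/3) = -1 · 100 = -100
  d = 6: μ(6) · φ(606/6) = 1 · 100 = 100
  d = 101: μ(101) · φ(606/101) = -1 · 2 = -2
  d = 202: μ(202) · φ(606/202) = 1 · 2 = 2
  d = 303: μ(303) · φ(606/303) = 1 · 1 = 1
  d = 606: μ(606) · φ(606/606) = -1 · 1 = -1
Summing: (μ * φ)(606) = 200 + -200 + -100 + 100 + -2 + 2 + 1 + -1 = 0.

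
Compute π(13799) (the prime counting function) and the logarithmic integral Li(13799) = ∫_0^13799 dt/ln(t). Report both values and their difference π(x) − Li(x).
π(13799) = 1632;  Li(13799) ≈ 1651.19;  π(x) − Li(x) ≈ -19.19.

Direct count of primes ≤ 13799 gives π(13799) = 1632. Numerical evaluation of the logarithmic integral gives Li(13799) ≈ 1651.19. The difference π(x) − Li(x) ≈ -19.19 is typically negative for small/moderate x (Li(x) overestimates), though Littlewood's theorem shows this sign changes infinitely often.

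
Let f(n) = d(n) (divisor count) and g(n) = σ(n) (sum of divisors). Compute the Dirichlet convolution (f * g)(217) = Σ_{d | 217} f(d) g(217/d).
(d * σ)(217) = 340

Divisors of 217: [1, 7, 31, 217]. For each d | 217:
  d = 1: d(1) · σ(217/1) = 1 · 256 = 256
  d = 7: d(7) · σ(217/7) = 2 · 32 = 64
  d = 31: d(31) · σ(217/31) = 2 · 8 = 16
  d = 217: d(217) · σ(217/217) = 4 · 1 = 4
Summing: (d * σ)(217) = 256 + 64 + 16 + 4 = 340.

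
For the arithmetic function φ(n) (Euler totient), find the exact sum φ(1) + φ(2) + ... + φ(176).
Σ_{n ≤ 176} φ(n) = 9450

Compute φ(n) for each 1 ≤ n ≤ 176: φ(1) = 1, φ(2) = 1, φ(3) = 2, φ(4) = 2, φ(5) = 4, φ(6) = 2, φ(7) = 6, φ(8) = 4, φ(9) = 6, φ(10) = 4, φ(11) = 10, φ(12) = 4, φ(13) = 12, φ(14) = 6, φ(15) = 8, φ(16) = 8, φ(17) = 16, φ(18) = 6, φ(19) = 18, φ(20) = 8, φ(21) = 12, φ(22) = 10, φ(23) = 22, φ(24) = 8, φ(25) = 20, φ(26) = 12, φ(27) = 18, φ(28) = 12, φ(29) = 28, φ(30) = 8, φ(31) = 30, φ(32) = 16, φ(33) = 20, φ(34) = 16, φ(35) = 24, φ(36) = 12, φ(37) = 36, φ(38) = 18, φ(39) = 24, φ(40) = 16, φ(41) = 40, φ(42) = 12, φ(43) = 42, φ(44) = 20, φ(45) = 24, φ(46) = 22, φ(47) = 46, φ(48) = 16, φ(49) = 42, φ(50) = 20, φ(51) = 32, φ(52) = 24, φ(53) = 52, φ(54) = 18, φ(55) = 40, φ(56) = 24, φ(57) = 36, φ(58) = 28, φ(59) = 58, φ(60) = 16, φ(61) = 60, φ(62) = 30, φ(63) = 36, φ(64) = 32, φ(65) = 48, φ(66) = 20, φ(67) = 66, φ(68) = 32, φ(69) = 44, φ(70) = 24, φ(71) = 70, φ(72) = 24, φ(73) = 72, φ(74) = 36, φ(75) = 40, φ(76) = 36, φ(77) = 60, φ(78) = 24, φ(79) = 78, φ(80) = 32, φ(81) = 54, φ(82) = 40, φ(83) = 82, φ(84) = 24, φ(85) = 64, φ(86) = 42, φ(87) = 56, φ(88) = 40, φ(89) = 88, φ(90) = 24, φ(91) = 72, φ(92) = 44, φ(93) = 60, φ(94) = 46, φ(95) = 72, φ(96) = 32, φ(97) = 96, φ(98) = 42, φ(99) = 60, φ(100) = 40, φ(101) = 100, φ(102) = 32, φ(103) = 102, φ(104) = 48, φ(105) = 48, φ(106) = 52, φ(107) = 106, φ(108) = 36, φ(109) = 108, φ(110) = 40, φ(111) = 72, φ(112) = 48, φ(113) = 112, φ(114) = 36, φ(115) = 88, φ(116) = 56, φ(117) = 72, φ(118) = 58, φ(119) = 96, φ(120) = 32, φ(121) = 110, φ(122) = 60, φ(123) = 80, φ(124) = 60, φ(125) = 100, φ(126) = 36, φ(127) = 126, φ(128) = 64, φ(129) = 84, φ(130) = 48, φ(131) = 130, φ(132) = 40, φ(133) = 108, φ(134) = 66, φ(135) = 72, φ(136) = 64, φ(137) = 136, φ(138) = 44, φ(139) = 138, φ(140) = 48, φ(141) = 92, φ(142) = 70, φ(143) = 120, φ(144) = 48, φ(145) = 112, φ(146) = 72, φ(147) = 84, φ(148) = 72, φ(149) = 148, φ(150) = 40, φ(151) = 150, φ(152) = 72, φ(153) = 96, φ(154) = 60, φ(155) = 120, φ(156) = 48, φ(157) = 156, φ(158) = 78, φ(159) = 104, φ(160) = 64, φ(161) = 132, φ(162) = 54, φ(163) = 162, φ(164) = 80, φ(165) = 80, φ(166) = 82, φ(167) = 166, φ(168) = 48, φ(169) = 156, φ(170) = 64, φ(171) = 108, φ(172) = 84, φ(173) = 172, φ(174) = 56, φ(175) = 120, φ(176) = 80. Summing all 176 values: 9450. (Average order: Σ_{n ≤ x} φ(n) ~ (3/π²) x². For x = 176, (3/π²)·176² ≈ 9415.57.)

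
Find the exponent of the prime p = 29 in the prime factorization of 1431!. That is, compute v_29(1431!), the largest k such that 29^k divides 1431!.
v_29(1431!) = 50

Legendre's formula: v_p(n!) = Σ_{k ≥ 1} ⌊n / p^k⌋. For p = 29, n = 1431, the terms are:
  ⌊1431/29^1⌋ = ⌊1431/29⌋ = 49
  ⌊1431/29^2⌋ = ⌊1431/841⌋ = 1
(the next term ⌊1431/29^3⌋ = 0, terminating the sum). Summing: v_29(1431!) = 49 + 1 = 50.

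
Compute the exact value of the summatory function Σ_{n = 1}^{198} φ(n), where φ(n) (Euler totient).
Σ_{n ≤ 198} φ(n) = 11954

Compute φ(n) for each 1 ≤ n ≤ 198: φ(1) = 1, φ(2) = 1, φ(3) = 2, φ(4) = 2, φ(5) = 4, φ(6) = 2, φ(7) = 6, φ(8) = 4, φ(9) = 6, φ(10) = 4, φ(11) = 10, φ(12) = 4, φ(13) = 12, φ(14) = 6, φ(15) = 8, φ(16) = 8, φ(17) = 16, φ(18) = 6, φ(19) = 18, φ(20) = 8, φ(21) = 12, φ(22) = 10, φ(23) = 22, φ(24) = 8, φ(25) = 20, φ(26) = 12, φ(27) = 18, φ(28) = 12, φ(29) = 28, φ(30) = 8, φ(31) = 30, φ(32) = 16, φ(33) = 20, φ(34) = 16, φ(35) = 24, φ(36) = 12, φ(37) = 36, φ(38) = 18, φ(39) = 24, φ(40) = 16, φ(41) = 40, φ(42) = 12, φ(43) = 42, φ(44) = 20, φ(45) = 24, φ(46) = 22, φ(47) = 46, φ(48) = 16, φ(49) = 42, φ(50) = 20, φ(51) = 32, φ(52) = 24, φ(53) = 52, φ(54) = 18, φ(55) = 40, φ(56) = 24, φ(57) = 36, φ(58) = 28, φ(59) = 58, φ(60) = 16, φ(61) = 60, φ(62) = 30, φ(63) = 36, φ(64) = 32, φ(65) = 48, φ(66) = 20, φ(67) = 66, φ(68) = 32, φ(69) = 44, φ(70) = 24, φ(71) = 70, φ(72) = 24, φ(73) = 72, φ(74) = 36, φ(75) = 40, φ(76) = 36, φ(77) = 60, φ(78) = 24, φ(79) = 78, φ(80) = 32, φ(81) = 54, φ(82) = 40, φ(83) = 82, φ(84) = 24, φ(85) = 64, φ(86) = 42, φ(87) = 56, φ(88) = 40, φ(89) = 88, φ(90) = 24, φ(91) = 72, φ(92) = 44, φ(93) = 60, φ(94) = 46, φ(95) = 72, φ(96) = 32, φ(97) = 96, φ(98) = 42, φ(99) = 60, φ(100) = 40, φ(101) = 100, φ(102) = 32, φ(103) = 102, φ(104) = 48, φ(105) = 48, φ(106) = 52, φ(107) = 106, φ(108) = 36, φ(109) = 108, φ(110) = 40, φ(111) = 72, φ(112) = 48, φ(113) = 112, φ(114) = 36, φ(115) = 88, φ(116) = 56, φ(117) = 72, φ(118) = 58, φ(119) = 96, φ(120) = 32, φ(121) = 110, φ(122) = 60, φ(123) = 80, φ(124) = 60, φ(125) = 100, φ(126) = 36, φ(127) = 126, φ(128) = 64, φ(129) = 84, φ(130) = 48, φ(131) = 130, φ(132) = 40, φ(133) = 108, φ(134) = 66, φ(135) = 72, φ(136) = 64, φ(137) = 136, φ(138) = 44, φ(139) = 138, φ(140) = 48, φ(141) = 92, φ(142) = 70, φ(143) = 120, φ(144) = 48, φ(145) = 112, φ(146) = 72, φ(147) = 84, φ(148) = 72, φ(149) = 148, φ(150) = 40, φ(151) = 150, φ(152) = 72, φ(153) = 96, φ(154) = 60, φ(155) = 120, φ(156) = 48, φ(157) = 156, φ(158) = 78, φ(159) = 104, φ(160) = 64, φ(161) = 132, φ(162) = 54, φ(163) = 162, φ(164) = 80, φ(165) = 80, φ(166) = 82, φ(167) = 166, φ(168) = 48, φ(169) = 156, φ(170) = 64, φ(171) = 108, φ(172) = 84, φ(173) = 172, φ(174) = 56, φ(175) = 120, φ(176) = 80, φ(177) = 116, φ(178) = 88, φ(179) = 178, φ(180) = 48, φ(181) = 180, φ(182) = 72, φ(183) = 120, φ(184) = 88, φ(185) = 144, φ(186) = 60, φ(187) = 160, φ(188) = 92, φ(189) = 108, φ(190) = 72, φ(191) = 190, φ(192) = 64, φ(193) = 192, φ(194) = 96, φ(195) = 96, φ(196) = 84, φ(197) = 196, φ(198) = 60. Summing all 198 values: 11954. (Average order: Σ_{n ≤ x} φ(n) ~ (3/π²) x². For x = 198, (3/π²)·198² ≈ 11916.59.)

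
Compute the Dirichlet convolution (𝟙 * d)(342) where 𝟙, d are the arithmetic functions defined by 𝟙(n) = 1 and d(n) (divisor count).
(𝟙 * d)(342) = 54

Divisors of 342: [1, 2, 3, 6, 9, 18, 19, 38, 57, 114, 171, 342]. For each d | 342:
  d = 1: 𝟙(1) · d(342/1) = 1 · 12 = 12
  d = 2: 𝟙(2) · d(342/2) = 1 · 6 = 6
  d = 3: 𝟙(3) · d(342/3) = 1 · 8 = 8
  d = 6: 𝟙(6) · d(342/6) = 1 · 4 = 4
  d = 9: 𝟙(9) · d(342/9) = 1 · 4 = 4
  d = 18: 𝟙(18) · d(342/18) = 1 · 2 = 2
  d = 19: 𝟙(19) · d(342/19) = 1 · 6 = 6
  d = 38: 𝟙(38) · d(342/38) = 1 · 3 = 3
  d = 57: 𝟙(57) · d(342/57) = 1 · 4 = 4
  d = 114: 𝟙(114) · d(342/114) = 1 · 2 = 2
  d = 171: 𝟙(171) · d(342/171) = 1 · 2 = 2
  d = 342: 𝟙(342) · d(342/342) = 1 · 1 = 1
Summing: (𝟙 * d)(342) = 12 + 6 + 8 + 4 + 4 + 2 + 6 + 3 + 4 + 2 + 2 + 1 = 54.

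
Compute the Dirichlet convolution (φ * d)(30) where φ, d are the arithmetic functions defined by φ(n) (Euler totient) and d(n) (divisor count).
(φ * d)(30) = 72

Divisors of 30: [1, 2, 3, 5, 6, 10, 15, 30]. For each d | 30:
  d = 1: φ(1) · d(30/1) = 1 · 8 = 8
  d = 2: φ(2) · d(30/2) = 1 · 4 = 4
  d = 3: φ(3) · d(30/3) = 2 · 4 = 8
  d = 5: φ(5) · d(30/5) = 4 · 4 = 16
  d = 6: φ(6) · d(30/6) = 2 · 2 = 4
  d = 10: φ(10) · d(30/10) = 4 · 2 = 8
  d = 15: φ(15) · d(30/15) = 8 · 2 = 16
  d = 30: φ(30) · d(30/30) = 8 · 1 = 8
Summing: (φ * d)(30) = 8 + 4 + 8 + 16 + 4 + 8 + 16 + 8 = 72.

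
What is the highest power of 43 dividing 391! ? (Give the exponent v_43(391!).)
v_43(391!) = 9

Legendre's formula: v_p(n!) = Σ_{k ≥ 1} ⌊n / p^k⌋. For p = 43, n = 391, the terms are:
  ⌊391/43^1⌋ = ⌊391/43⌋ = 9
(the next term ⌊391/43^2⌋ = 0, terminating the sum). Summing: v_43(391!) = 9 = 9.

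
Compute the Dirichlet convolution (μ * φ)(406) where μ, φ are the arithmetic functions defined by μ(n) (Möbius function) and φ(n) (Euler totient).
(μ * φ)(406) = 0

Divisors of 406: [1, 2, 7, 14, 29, 58, 203, 406]. For each d | 406:
  d = 1: μ(1) · φ(406/1) = 1 · 168 = 168
  d = 2: μ(2) · φ(406/2) = -1 · 168 = -168
  d = 7: μ(7) · φ(406/7) = -1 · 28 = -28
  d = 14: μ(14) · φ(406/14) = 1 · 28 = 28
  d = 29: μ(29) · φ(406/29) = -1 · 6 = -6
  d = 58: μ(58) · φ(406/58) = 1 · 6 = 6
  d = 203: μ(203) · φ(406/203) = 1 · 1 = 1
  d = 406: μ(406) · φ(406/406) = -1 · 1 = -1
Summing: (μ * φ)(406) = 168 + -168 + -28 + 28 + -6 + 6 + 1 + -1 = 0.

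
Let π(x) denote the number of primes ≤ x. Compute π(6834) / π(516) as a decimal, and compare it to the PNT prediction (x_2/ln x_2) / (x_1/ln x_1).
π(6834)/π(516) = 880/97 ≈ 9.0722;  PNT prediction ≈ 9.3689.

π(516) = 97 and π(6834) = 880, so π(6834)/π(516) ≈ 9.0722. The PNT-predicted ratio is (6834/ln(6834)) / (516/ln(516)) ≈ 9.3689. The two agree to within a few percent, as expected.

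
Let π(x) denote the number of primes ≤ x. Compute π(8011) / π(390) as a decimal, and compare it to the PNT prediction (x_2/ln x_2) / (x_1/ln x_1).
π(8011)/π(390) = 1009/77 ≈ 13.1039;  PNT prediction ≈ 13.6341.

π(390) = 77 and π(8011) = 1009, so π(8011)/π(390) ≈ 13.1039. The PNT-predicted ratio is (8011/ln(8011)) / (390/ln(390)) ≈ 13.6341. The two agree to within a few percent, as expected.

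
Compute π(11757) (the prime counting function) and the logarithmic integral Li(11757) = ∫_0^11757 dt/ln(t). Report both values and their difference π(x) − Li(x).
π(11757) = 1409;  Li(11757) ≈ 1435.20;  π(x) − Li(x) ≈ -26.20.

Direct count of primes ≤ 11757 gives π(11757) = 1409. Numerical evaluation of the logarithmic integral gives Li(11757) ≈ 1435.20. The difference π(x) − Li(x) ≈ -26.20 is typically negative for small/moderate x (Li(x) overestimates), though Littlewood's theorem shows this sign changes infinitely often.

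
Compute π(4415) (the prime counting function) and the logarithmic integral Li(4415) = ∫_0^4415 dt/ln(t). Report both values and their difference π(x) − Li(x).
π(4415) = 600;  Li(4415) ≈ 615.10;  π(x) − Li(x) ≈ -15.10.

Direct count of primes ≤ 4415 gives π(4415) = 600. Numerical evaluation of the logarithmic integral gives Li(4415) ≈ 615.10. The difference π(x) − Li(x) ≈ -15.10 is typically negative for small/moderate x (Li(x) overestimates), though Littlewood's theorem shows this sign changes infinitely often.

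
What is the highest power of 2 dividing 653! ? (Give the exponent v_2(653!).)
v_2(653!) = 648

Legendre's formula: v_p(n!) = Σ_{k ≥ 1} ⌊n / p^k⌋. For p = 2, n = 653, the terms are:
  ⌊653/2^1⌋ = ⌊653/2⌋ = 326
  ⌊653/2^2⌋ = ⌊653/4⌋ = 163
  ⌊653/2^3⌋ = ⌊653/8⌋ = 81
  ⌊653/2^4⌋ = ⌊653/16⌋ = 40
  ⌊653/2^5⌋ = ⌊653/32⌋ = 20
  ⌊653/2^6⌋ = ⌊653/64⌋ = 10
  ⌊653/2^7⌋ = ⌊653/128⌋ = 5
  ⌊653/2^8⌋ = ⌊653/256⌋ = 2
  ⌊653/2^9⌋ = ⌊653/512⌋ = 1
(the next term ⌊653/2^10⌋ = 0, terminating the sum). Summing: v_2(653!) = 326 + 163 + 81 + 40 + 20 + 10 + 5 + 2 + 1 = 648.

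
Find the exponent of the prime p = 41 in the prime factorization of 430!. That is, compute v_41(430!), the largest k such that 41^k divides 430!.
v_41(430!) = 10

Legendre's formula: v_p(n!) = Σ_{k ≥ 1} ⌊n / p^k⌋. For p = 41, n = 430, the terms are:
  ⌊430/41^1⌋ = ⌊430/41⌋ = 10
(the next term ⌊430/41^2⌋ = 0, terminating the sum). Summing: v_41(430!) = 10 = 10.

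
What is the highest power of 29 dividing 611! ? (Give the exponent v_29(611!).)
v_29(611!) = 21

Legendre's formula: v_p(n!) = Σ_{k ≥ 1} ⌊n / p^k⌋. For p = 29, n = 611, the terms are:
  ⌊611/29^1⌋ = ⌊611/29⌋ = 21
(the next term ⌊611/29^2⌋ = 0, terminating the sum). Summing: v_29(611!) = 21 = 21.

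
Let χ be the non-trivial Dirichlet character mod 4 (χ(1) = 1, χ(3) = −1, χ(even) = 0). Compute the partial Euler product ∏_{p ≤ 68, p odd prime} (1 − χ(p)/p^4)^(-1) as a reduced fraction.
∏ = 1651066280281380138536686837541579766361280941939967829361597654494040671703/1669523570694536178861740034086625672835197425049896317943747132528787456000

The odd primes p ≤ 68 are [3, 5, 7, 11, 13, 17, 19, 23, 29, 31, 37, 41, 43, 47, 53, 59, 61, 67]. For each, χ(p) = 1 if p ≡ 1 mod 4, χ(p) = −1 if p ≡ 3 mod 4. Taking (1 − χ(p)/p^4)^(-1) = p^4/(p^4 − χ(p)): (1 − (-1)/3^4)^(-1) · (1 − (1)/5^4)^(-1) · (1 − (-1)/7^4)^(-1) · (1 − (-1)/11^4)^(-1) · (1 − (1)/13^4)^(-1) · (1 − (1)/17^4)^(-1) · (1 − (-1)/19^4)^(-1) · (1 − (-1)/23^4)^(-1) · (1 − (1)/29^4)^(-1) · (1 − (-1)/31^4)^(-1) · (1 − (1)/37^4)^(-1) · (1 − (1)/41^4)^(-1) · (1 − (-1)/43^4)^(-1) · (1 − (-1)/47^4)^(-1) · (1 − (1)/53^4)^(-1) · (1 − (-1)/59^4)^(-1) · (1 − (1)/61^4)^(-1) · (1 − (-1)/67^4)^(-1) = 1651066280281380138536686837541579766361280941939967829361597654494040671703/1669523570694536178861740034086625672835197425049896317943747132528787456000.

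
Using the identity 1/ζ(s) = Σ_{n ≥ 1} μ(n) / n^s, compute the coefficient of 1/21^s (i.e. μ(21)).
μ(21) = 1

Factor n = 21 = 3 · 7. μ(n) = 0 if any exponent ≥ 2 (not squarefree); otherwise μ(n) = (−1)^{ω(n)} where ω(n) is the number of distinct prime factors. Applying: μ(21) = 1.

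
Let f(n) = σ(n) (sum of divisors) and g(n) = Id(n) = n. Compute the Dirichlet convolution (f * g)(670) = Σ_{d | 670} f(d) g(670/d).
(σ * Id)(670) = 7425

Divisors of 670: [1, 2, 5, 10, 67, 134, 335, 670]. For each d | 670:
  d = 1: σ(1) · Id(670/1) = 1 · 670 = 670
  d = 2: σ(2) · Id(670/2) = 3 · 335 = 1005
  d = 5: σ(5) · Id(670/5) = 6 · 134 = 804
  d = 10: σ(10) · Id(670/10) = 18 · 67 = 1206
  d = 67: σ(67) · Id(670/67) = 68 · 10 = 680
  d = 134: σ(134) · Id(670/134) = 204 · 5 = 1020
  d = 335: σ(335) · Id(670/335) = 408 · 2 = 816
  d = 670: σ(670) · Id(670/670) = 1224 · 1 = 1224
Summing: (σ * Id)(670) = 670 + 1005 + 804 + 1206 + 680 + 1020 + 816 + 1224 = 7425.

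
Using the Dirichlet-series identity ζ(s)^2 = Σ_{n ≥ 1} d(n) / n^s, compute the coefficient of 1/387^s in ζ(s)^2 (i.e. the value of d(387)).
d(387) = 6

ζ(s)^2 = (Σ 1/m^s)(Σ 1/k^s). The coefficient of 1/n^s in the product is the number of ordered pairs (m, k) with mk = n, which equals d(n). For n = 387, divisors are [1, 3, 9, 43, 129, 387], so d(387) = 6.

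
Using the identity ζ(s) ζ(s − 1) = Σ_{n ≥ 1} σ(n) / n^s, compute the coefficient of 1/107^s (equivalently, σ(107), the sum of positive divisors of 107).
σ(107) = 108

In the product (Σ m^0/m^s)(Σ k / k^s) = Σ (Σ_{d | n} d) / n^s, the coefficient of 1/n^s is σ(n) = Σ_{d | n} d. For n = 107, divisors are [1, 107]; summing: σ(107) = 108.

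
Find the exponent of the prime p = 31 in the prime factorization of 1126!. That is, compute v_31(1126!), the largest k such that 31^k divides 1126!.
v_31(1126!) = 37

Legendre's formula: v_p(n!) = Σ_{k ≥ 1} ⌊n / p^k⌋. For p = 31, n = 1126, the terms are:
  ⌊1126/31^1⌋ = ⌊1126/31⌋ = 36
  ⌊1126/31^2⌋ = ⌊1126/961⌋ = 1
(the next term ⌊1126/31^3⌋ = 0, terminating the sum). Summing: v_31(1126!) = 36 + 1 = 37.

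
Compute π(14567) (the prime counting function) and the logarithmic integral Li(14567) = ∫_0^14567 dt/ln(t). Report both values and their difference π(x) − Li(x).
π(14567) = 1708;  Li(14567) ≈ 1731.53;  π(x) − Li(x) ≈ -23.53.

Direct count of primes ≤ 14567 gives π(14567) = 1708. Numerical evaluation of the logarithmic integral gives Li(14567) ≈ 1731.53. The difference π(x) − Li(x) ≈ -23.53 is typically negative for small/moderate x (Li(x) overestimates), though Littlewood's theorem shows this sign changes infinitely often.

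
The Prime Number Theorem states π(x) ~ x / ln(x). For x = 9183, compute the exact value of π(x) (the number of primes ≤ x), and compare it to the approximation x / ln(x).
π(9183) = 1138;  x/ln(x) ≈ 1006.34;  relative error ≈ 11.57%.

Directly count primes up to 9183: π(9183) = 1138. The PNT approximation gives 9183/ln(9183) ≈ 9183/9.12511 ≈ 1006.34. Relative error (π(x) − x/ln(x)) / π(x) ≈ 11.57%; the approximation is known to undercount slightly (Li(x) is a better estimate).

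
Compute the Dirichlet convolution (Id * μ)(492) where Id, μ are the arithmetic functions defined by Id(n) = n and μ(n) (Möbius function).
(Id * μ)(492) = 160

Divisors of 492: [1, 2, 3, 4, 6, 12, 41, 82, 123, 164, 246, 492]. For each d | 492:
  d = 1: Id(1) · μ(492/1) = 1 · 0 = 0
  d = 2: Id(2) · μ(492/2) = 2 · -1 = -2
  d = 3: Id(3) · μ(492/3) = 3 · 0 = 0
  d = 4: Id(4) · μ(492/4) = 4 · 1 = 4
  d = 6: Id(6) · μ(492/6) = 6 · 1 = 6
  d = 12: Id(12) · μ(492/12) = 12 · -1 = -12
  d = 41: Id(41) · μ(492/41) = 41 · 0 = 0
  d = 82: Id(82) · μ(492/82) = 82 · 1 = 82
  d = 123: Id(123) · μ(492/123) = 123 · 0 = 0
  d = 164: Id(164) · μ(492/164) = 164 · -1 = -164
  d = 246: Id(246) · μ(492/246) = 246 · -1 = -246
  d = 492: Id(492) · μ(492/492) = 492 · 1 = 492
Summing: (Id * μ)(492) = 0 + -2 + 0 + 4 + 6 + -12 + 0 + 82 + 0 + -164 + -246 + 492 = 160.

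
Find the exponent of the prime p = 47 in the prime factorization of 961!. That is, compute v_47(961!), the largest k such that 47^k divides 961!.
v_47(961!) = 20

Legendre's formula: v_p(n!) = Σ_{k ≥ 1} ⌊n / p^k⌋. For p = 47, n = 961, the terms are:
  ⌊961/47^1⌋ = ⌊961/47⌋ = 20
(the next term ⌊961/47^2⌋ = 0, terminating the sum). Summing: v_47(961!) = 20 = 20.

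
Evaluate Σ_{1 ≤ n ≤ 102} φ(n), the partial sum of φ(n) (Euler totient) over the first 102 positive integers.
Σ_{n ≤ 102} φ(n) = 3176

Compute φ(n) for each 1 ≤ n ≤ 102: φ(1) = 1, φ(2) = 1, φ(3) = 2, φ(4) = 2, φ(5) = 4, φ(6) = 2, φ(7) = 6, φ(8) = 4, φ(9) = 6, φ(10) = 4, φ(11) = 10, φ(12) = 4, φ(13) = 12, φ(14) = 6, φ(15) = 8, φ(16) = 8, φ(17) = 16, φ(18) = 6, φ(19) = 18, φ(20) = 8, φ(21) = 12, φ(22) = 10, φ(23) = 22, φ(24) = 8, φ(25) = 20, φ(26) = 12, φ(27) = 18, φ(28) = 12, φ(29) = 28, φ(30) = 8, φ(31) = 30, φ(32) = 16, φ(33) = 20, φ(34) = 16, φ(35) = 24, φ(36) = 12, φ(37) = 36, φ(38) = 18, φ(39) = 24, φ(40) = 16, φ(41) = 40, φ(42) = 12, φ(43) = 42, φ(44) = 20, φ(45) = 24, φ(46) = 22, φ(47) = 46, φ(48) = 16, φ(49) = 42, φ(50) = 20, φ(51) = 32, φ(52) = 24, φ(53) = 52, φ(54) = 18, φ(55) = 40, φ(56) = 24, φ(57) = 36, φ(58) = 28, φ(59) = 58, φ(60) = 16, φ(61) = 60, φ(62) = 30, φ(63) = 36, φ(64) = 32, φ(65) = 48, φ(66) = 20, φ(67) = 66, φ(68) = 32, φ(69) = 44, φ(70) = 24, φ(71) = 70, φ(72) = 24, φ(73) = 72, φ(74) = 36, φ(75) = 40, φ(76) = 36, φ(77) = 60, φ(78) = 24, φ(79) = 78, φ(80) = 32, φ(81) = 54, φ(82) = 40, φ(83) = 82, φ(84) = 24, φ(85) = 64, φ(86) = 42, φ(87) = 56, φ(88) = 40, φ(89) = 88, φ(90) = 24, φ(91) = 72, φ(92) = 44, φ(93) = 60, φ(94) = 46, φ(95) = 72, φ(96) = 32, φ(97) = 96, φ(98) = 42, φ(99) = 60, φ(100) = 40, φ(101) = 100, φ(102) = 32. Summing all 102 values: 3176. (Average order: Σ_{n ≤ x} φ(n) ~ (3/π²) x². For x = 102, (3/π²)·102² ≈ 3162.44.)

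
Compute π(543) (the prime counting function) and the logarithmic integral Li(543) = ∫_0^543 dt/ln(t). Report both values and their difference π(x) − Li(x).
π(543) = 100;  Li(543) ≈ 108.67;  π(x) − Li(x) ≈ -8.67.

Direct count of primes ≤ 543 gives π(543) = 100. Numerical evaluation of the logarithmic integral gives Li(543) ≈ 108.67. The difference π(x) − Li(x) ≈ -8.67 is typically negative for small/moderate x (Li(x) overestimates), though Littlewood's theorem shows this sign changes infinitely often.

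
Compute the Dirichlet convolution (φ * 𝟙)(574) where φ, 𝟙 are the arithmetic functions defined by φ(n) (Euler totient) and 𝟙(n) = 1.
(φ * 𝟙)(574) = 574

Divisors of 574: [1, 2, 7, 14, 41, 82, 287, 574]. For each d | 574:
  d = 1: φ(1) · 𝟙(574/1) = 1 · 1 = 1
  d = 2: φ(2) · 𝟙(574/2) = 1 · 1 = 1
  d = 7: φ(7) · 𝟙(574/7) = 6 · 1 = 6
  d = 14: φ(14) · 𝟙(574/14) = 6 · 1 = 6
  d = 41: φ(41) · 𝟙(574/41) = 40 · 1 = 40
  d = 82: φ(82) · 𝟙(574/82) = 40 · 1 = 40
  d = 287: φ(287) · 𝟙(574/287) = 240 · 1 = 240
  d = 574: φ(574) · 𝟙(574/574) = 240 · 1 = 240
Summing: (φ * 𝟙)(574) = 1 + 1 + 6 + 6 + 40 + 40 + 240 + 240 = 574.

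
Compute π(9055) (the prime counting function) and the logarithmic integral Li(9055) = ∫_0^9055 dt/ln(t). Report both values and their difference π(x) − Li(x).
π(9055) = 1125;  Li(9055) ≈ 1142.99;  π(x) − Li(x) ≈ -17.99.

Direct count of primes ≤ 9055 gives π(9055) = 1125. Numerical evaluation of the logarithmic integral gives Li(9055) ≈ 1142.99. The difference π(x) − Li(x) ≈ -17.99 is typically negative for small/moderate x (Li(x) overestimates), though Littlewood's theorem shows this sign changes infinitely often.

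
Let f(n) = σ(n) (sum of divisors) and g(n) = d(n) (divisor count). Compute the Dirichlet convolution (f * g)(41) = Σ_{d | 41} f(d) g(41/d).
(σ * d)(41) = 44

Divisors of 41: [1, 41]. For each d | 41:
  d = 1: σ(1) · d(41/1) = 1 · 2 = 2
  d = 41: σ(41) · d(41/41) = 42 · 1 = 42
Summing: (σ * d)(41) = 2 + 42 = 44.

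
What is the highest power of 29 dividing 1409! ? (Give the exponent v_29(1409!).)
v_29(1409!) = 49

Legendre's formula: v_p(n!) = Σ_{k ≥ 1} ⌊n / p^k⌋. For p = 29, n = 1409, the terms are:
  ⌊1409/29^1⌋ = ⌊1409/29⌋ = 48
  ⌊1409/29^2⌋ = ⌊1409/841⌋ = 1
(the next term ⌊1409/29^3⌋ = 0, terminating the sum). Summing: v_29(1409!) = 48 + 1 = 49.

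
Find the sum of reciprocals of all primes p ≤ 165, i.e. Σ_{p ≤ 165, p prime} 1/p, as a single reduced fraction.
Σ 1/p = 10988187442690106858194788089546541159451476081371138484805233167/5766152219975951659023630035336134306565384015606066319856068810

π(165) = 38, so the primes ≤ 165 are [2, 3, 5, 7, 11, 13, 17, 19, 23, 29, 31, 37, 41, 43, 47, 53, 59, 61, 67, 71, 73, 79, 83, 89, 97, 101, 103, 107, 109, 113, 127, 131, 137, 139, 149, 151, 157, 163]. Summing 1/p over these primes: 10988187442690106858194788089546541159451476081371138484805233167/5766152219975951659023630035336134306565384015606066319856068810 ≈ 1.9056. Mertens estimate ln ln(165) + 0.2615 ≈ 1.8919.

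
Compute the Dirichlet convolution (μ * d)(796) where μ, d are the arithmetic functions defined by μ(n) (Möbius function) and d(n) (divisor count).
(μ * d)(796) = 1

Divisors of 796: [1, 2, 4, 199, 398, 796]. For each d | 796:
  d = 1: μ(1) · d(796/1) = 1 · 6 = 6
  d = 2: μ(2) · d(796/2) = -1 · 4 = -4
  d = 4: μ(4) · d(796/4) = 0 · 2 = 0
  d = 199: μ(199) · d(796/199) = -1 · 3 = -3
  d = 398: μ(398) · d(796/398) = 1 · 2 = 2
  d = 796: μ(796) · d(796/796) = 0 · 1 = 0
Summing: (μ * d)(796) = 6 + -4 + 0 + -3 + 2 + 0 = 1.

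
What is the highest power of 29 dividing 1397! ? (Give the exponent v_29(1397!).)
v_29(1397!) = 49

Legendre's formula: v_p(n!) = Σ_{k ≥ 1} ⌊n / p^k⌋. For p = 29, n = 1397, the terms are:
  ⌊1397/29^1⌋ = ⌊1397/29⌋ = 48
  ⌊1397/29^2⌋ = ⌊1397/841⌋ = 1
(the next term ⌊1397/29^3⌋ = 0, terminating the sum). Summing: v_29(1397!) = 48 + 1 = 49.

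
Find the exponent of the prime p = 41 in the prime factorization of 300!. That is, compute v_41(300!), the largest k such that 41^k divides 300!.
v_41(300!) = 7

Legendre's formula: v_p(n!) = Σ_{k ≥ 1} ⌊n / p^k⌋. For p = 41, n = 300, the terms are:
  ⌊300/41^1⌋ = ⌊300/41⌋ = 7
(the next term ⌊300/41^2⌋ = 0, terminating the sum). Summing: v_41(300!) = 7 = 7.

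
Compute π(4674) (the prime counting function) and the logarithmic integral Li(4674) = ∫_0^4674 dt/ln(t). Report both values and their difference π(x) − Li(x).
π(4674) = 632;  Li(4674) ≈ 645.85;  π(x) − Li(x) ≈ -13.85.

Direct count of primes ≤ 4674 gives π(4674) = 632. Numerical evaluation of the logarithmic integral gives Li(4674) ≈ 645.85. The difference π(x) − Li(x) ≈ -13.85 is typically negative for small/moderate x (Li(x) overestimates), though Littlewood's theorem shows this sign changes infinitely often.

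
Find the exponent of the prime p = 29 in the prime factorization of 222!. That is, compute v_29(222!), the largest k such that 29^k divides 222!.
v_29(222!) = 7

Legendre's formula: v_p(n!) = Σ_{k ≥ 1} ⌊n / p^k⌋. For p = 29, n = 222, the terms are:
  ⌊222/29^1⌋ = ⌊222/29⌋ = 7
(the next term ⌊222/29^2⌋ = 0, terminating the sum). Summing: v_29(222!) = 7 = 7.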